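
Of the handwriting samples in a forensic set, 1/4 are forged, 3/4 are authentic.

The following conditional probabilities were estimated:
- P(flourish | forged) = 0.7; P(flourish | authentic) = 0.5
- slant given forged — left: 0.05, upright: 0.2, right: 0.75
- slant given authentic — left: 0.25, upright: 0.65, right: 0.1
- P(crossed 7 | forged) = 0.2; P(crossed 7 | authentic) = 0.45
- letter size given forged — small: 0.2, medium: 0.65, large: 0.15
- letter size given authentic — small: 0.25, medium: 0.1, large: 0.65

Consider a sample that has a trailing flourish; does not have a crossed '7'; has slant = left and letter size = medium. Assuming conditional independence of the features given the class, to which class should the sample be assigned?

authentic

forged: 0.25 × 0.7 × 0.05 × (1−0.2) × 0.65 = 0.00455
authentic: 0.75 × 0.5 × 0.25 × (1−0.45) × 0.1 = 0.00515625
Highest score → authentic.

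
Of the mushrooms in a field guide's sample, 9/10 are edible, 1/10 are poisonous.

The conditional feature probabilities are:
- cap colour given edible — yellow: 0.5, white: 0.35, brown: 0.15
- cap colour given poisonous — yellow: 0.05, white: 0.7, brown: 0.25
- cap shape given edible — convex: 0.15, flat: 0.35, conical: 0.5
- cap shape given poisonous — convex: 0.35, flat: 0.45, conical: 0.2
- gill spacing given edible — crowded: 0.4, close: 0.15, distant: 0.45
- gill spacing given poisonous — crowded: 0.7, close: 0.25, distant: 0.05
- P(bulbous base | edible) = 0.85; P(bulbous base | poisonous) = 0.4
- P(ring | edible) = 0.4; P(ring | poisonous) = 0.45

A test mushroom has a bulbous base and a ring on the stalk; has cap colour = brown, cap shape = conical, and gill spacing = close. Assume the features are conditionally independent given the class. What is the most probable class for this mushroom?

edible: 0.9 × 0.15 × 0.5 × 0.15 × 0.85 × 0.4 = 0.0034425
poisonous: 0.1 × 0.25 × 0.2 × 0.25 × 0.4 × 0.45 = 0.000225
Highest score → edible.

edible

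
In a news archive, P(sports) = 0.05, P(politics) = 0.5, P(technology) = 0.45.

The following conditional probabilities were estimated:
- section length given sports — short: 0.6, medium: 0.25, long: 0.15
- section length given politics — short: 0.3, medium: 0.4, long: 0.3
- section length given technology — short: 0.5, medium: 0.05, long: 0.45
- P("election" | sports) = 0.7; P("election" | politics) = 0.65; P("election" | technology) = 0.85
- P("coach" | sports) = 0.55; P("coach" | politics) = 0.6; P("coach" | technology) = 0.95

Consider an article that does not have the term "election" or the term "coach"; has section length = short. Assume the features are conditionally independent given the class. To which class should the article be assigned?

politics

sports: 0.05 × 0.6 × (1−0.7) × (1−0.55) = 0.00405
politics: 0.5 × 0.3 × (1−0.65) × (1−0.6) = 0.021
technology: 0.45 × 0.5 × (1−0.85) × (1−0.95) = 0.0016875
Highest score → politics.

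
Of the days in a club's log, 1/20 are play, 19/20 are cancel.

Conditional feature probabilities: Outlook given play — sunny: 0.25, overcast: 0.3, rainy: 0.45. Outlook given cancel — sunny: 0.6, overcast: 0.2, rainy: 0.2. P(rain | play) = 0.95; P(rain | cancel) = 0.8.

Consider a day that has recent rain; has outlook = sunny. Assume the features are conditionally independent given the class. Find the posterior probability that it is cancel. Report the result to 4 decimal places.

0.9746

play: 0.05 × 0.25 × 0.95 = 0.011875
cancel: 0.95 × 0.6 × 0.8 = 0.456
P(cancel | x) = 0.456 / 0.467875 ≈ 0.9746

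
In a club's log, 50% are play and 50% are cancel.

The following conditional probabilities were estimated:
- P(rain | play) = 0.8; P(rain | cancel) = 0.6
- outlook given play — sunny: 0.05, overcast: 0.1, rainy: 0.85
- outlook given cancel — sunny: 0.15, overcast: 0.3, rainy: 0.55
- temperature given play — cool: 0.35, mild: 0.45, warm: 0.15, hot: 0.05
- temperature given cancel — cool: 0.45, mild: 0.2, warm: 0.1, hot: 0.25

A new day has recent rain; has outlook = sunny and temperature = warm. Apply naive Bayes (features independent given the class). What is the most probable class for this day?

cancel

play: 0.5 × 0.8 × 0.05 × 0.15 = 0.003
cancel: 0.5 × 0.6 × 0.15 × 0.1 = 0.0045
Highest score → cancel.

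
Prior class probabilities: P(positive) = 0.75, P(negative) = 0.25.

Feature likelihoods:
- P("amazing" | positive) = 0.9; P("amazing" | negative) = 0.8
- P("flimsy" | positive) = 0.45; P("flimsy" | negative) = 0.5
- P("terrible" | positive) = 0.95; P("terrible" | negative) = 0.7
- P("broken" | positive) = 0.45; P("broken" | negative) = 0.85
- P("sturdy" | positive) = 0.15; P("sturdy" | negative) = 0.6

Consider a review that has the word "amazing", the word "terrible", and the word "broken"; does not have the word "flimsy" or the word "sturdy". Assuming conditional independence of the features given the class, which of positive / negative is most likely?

positive: 0.75 × 0.9 × (1−0.45) × 0.95 × 0.45 × (1−0.15) = 0.13490296875
negative: 0.25 × 0.8 × (1−0.5) × 0.7 × 0.85 × (1−0.6) = 0.0238
Highest score → positive.

positive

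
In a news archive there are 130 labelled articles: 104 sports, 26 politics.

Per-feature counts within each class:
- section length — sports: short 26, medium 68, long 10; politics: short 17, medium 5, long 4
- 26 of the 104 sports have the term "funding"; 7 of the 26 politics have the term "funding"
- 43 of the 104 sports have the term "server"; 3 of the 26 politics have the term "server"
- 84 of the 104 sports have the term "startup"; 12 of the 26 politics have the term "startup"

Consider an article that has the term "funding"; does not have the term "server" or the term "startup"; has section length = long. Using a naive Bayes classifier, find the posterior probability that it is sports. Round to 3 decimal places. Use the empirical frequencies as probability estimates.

sports: (104/130) × (10/104) × (26/104) × (61/104) × (20/104) ≈ 0.00216915
politics: (26/130) × (4/26) × (7/26) × (23/26) × (14/26) ≈ 0.00394594
P(sports | x) = 0.00216915 / 0.00611509 ≈ 0.355

0.355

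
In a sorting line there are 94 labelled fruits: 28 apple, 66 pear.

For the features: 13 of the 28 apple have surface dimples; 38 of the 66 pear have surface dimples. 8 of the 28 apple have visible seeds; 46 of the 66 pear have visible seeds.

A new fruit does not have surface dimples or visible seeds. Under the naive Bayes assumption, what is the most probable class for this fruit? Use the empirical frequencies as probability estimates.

apple: (28/94) × (15/28) × (20/28) ≈ 0.113982
pear: (66/94) × (28/66) × (20/66) ≈ 0.0902643
Highest score → apple.

apple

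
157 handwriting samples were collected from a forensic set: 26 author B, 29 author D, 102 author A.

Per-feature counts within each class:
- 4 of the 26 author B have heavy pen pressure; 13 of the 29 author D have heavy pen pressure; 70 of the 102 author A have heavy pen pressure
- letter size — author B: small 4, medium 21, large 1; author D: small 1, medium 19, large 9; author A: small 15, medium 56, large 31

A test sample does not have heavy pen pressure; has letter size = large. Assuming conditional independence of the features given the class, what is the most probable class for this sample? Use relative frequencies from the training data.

author A

author B: (26/157) × (22/26) × (1/26) ≈ 0.00538951
author D: (29/157) × (16/29) × (9/29) ≈ 0.0316275
author A: (102/157) × (32/102) × (31/102) ≈ 0.0619458
Highest score → author A.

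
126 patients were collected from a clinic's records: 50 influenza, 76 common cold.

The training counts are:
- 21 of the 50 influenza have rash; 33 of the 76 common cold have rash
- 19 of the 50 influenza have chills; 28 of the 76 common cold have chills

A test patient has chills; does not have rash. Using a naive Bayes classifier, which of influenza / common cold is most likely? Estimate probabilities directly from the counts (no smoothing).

influenza: (50/126) × (29/50) × (19/50) ≈ 0.0874603
common cold: (76/126) × (43/76) × (28/76) ≈ 0.125731
Highest score → common cold.

common cold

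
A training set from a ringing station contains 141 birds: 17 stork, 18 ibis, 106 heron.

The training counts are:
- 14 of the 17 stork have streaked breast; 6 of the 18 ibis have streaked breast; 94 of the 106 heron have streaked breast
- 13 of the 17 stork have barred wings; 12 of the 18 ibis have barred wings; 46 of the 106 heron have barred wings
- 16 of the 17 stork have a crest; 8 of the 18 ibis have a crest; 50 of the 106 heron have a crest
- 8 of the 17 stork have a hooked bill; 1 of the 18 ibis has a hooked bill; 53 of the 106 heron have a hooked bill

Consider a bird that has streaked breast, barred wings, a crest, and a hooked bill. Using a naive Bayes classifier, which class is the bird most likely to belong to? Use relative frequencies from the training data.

heron

stork: (17/141) × (14/17) × (13/17) × (16/17) × (8/17) ≈ 0.0336291
ibis: (18/141) × (6/18) × (12/18) × (8/18) × (1/18) ≈ 0.000700464
heron: (106/141) × (94/106) × (46/106) × (50/106) × (53/106) ≈ 0.0682331
Highest score → heron.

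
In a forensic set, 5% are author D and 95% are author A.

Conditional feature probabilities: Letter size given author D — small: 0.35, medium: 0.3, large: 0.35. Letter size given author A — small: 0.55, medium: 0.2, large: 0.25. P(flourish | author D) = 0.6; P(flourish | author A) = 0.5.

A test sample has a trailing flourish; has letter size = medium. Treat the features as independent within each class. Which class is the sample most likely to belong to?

author A

author D: 0.05 × 0.3 × 0.6 = 0.009
author A: 0.95 × 0.2 × 0.5 = 0.095
Highest score → author A.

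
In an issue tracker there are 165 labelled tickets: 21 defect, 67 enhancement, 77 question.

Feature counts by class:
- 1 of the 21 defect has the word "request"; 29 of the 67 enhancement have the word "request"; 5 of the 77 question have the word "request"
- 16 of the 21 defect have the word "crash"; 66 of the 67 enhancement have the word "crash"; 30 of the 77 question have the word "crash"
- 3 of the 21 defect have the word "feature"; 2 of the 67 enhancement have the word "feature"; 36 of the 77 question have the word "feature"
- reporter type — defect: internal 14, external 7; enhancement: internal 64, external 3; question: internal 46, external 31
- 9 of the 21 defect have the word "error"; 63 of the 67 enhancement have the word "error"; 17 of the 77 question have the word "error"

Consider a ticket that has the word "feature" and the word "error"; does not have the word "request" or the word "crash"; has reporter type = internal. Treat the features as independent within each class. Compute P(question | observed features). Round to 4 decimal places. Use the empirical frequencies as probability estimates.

0.9282

defect: (21/165) × (20/21) × (5/21) × (3/21) × (14/21) × (9/21) ≈ 0.00117796
enhancement: (67/165) × (38/67) × (1/67) × (2/67) × (64/67) × (63/67) ≈ 0.0000921618
question: (77/165) × (72/77) × (47/77) × (36/77) × (46/77) × (17/77) ≈ 0.0164245
P(question | x) = 0.0164245 / 0.0176946218 ≈ 0.9282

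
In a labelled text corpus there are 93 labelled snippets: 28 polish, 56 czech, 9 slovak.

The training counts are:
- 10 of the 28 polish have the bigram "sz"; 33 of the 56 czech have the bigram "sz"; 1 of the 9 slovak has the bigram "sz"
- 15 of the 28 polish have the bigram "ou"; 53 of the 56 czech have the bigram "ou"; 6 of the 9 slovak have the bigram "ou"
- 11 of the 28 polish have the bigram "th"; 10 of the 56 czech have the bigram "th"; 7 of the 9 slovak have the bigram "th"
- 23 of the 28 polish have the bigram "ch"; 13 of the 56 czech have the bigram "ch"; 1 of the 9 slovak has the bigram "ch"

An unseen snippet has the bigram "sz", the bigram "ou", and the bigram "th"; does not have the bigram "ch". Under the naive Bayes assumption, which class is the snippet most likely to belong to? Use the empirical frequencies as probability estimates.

czech

polish: (28/93) × (10/28) × (15/28) × (11/28) × (5/28) ≈ 0.00404107
czech: (56/93) × (33/56) × (53/56) × (10/56) × (43/56) ≈ 0.046048
slovak: (9/93) × (1/9) × (6/9) × (7/9) × (8/9) ≈ 0.00495597
Highest score → czech.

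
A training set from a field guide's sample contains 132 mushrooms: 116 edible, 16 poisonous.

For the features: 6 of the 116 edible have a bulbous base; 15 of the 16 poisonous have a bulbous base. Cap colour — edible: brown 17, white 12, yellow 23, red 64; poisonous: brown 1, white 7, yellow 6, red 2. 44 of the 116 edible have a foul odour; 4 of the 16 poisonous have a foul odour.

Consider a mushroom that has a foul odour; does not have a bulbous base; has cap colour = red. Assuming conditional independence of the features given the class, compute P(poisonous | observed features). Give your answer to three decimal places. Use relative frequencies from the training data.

0.001

edible: (116/132) × (110/116) × (64/116) × (44/116) ≈ 0.174396
poisonous: (16/132) × (1/16) × (2/16) × (4/16) ≈ 0.000236742
P(poisonous | x) = 0.000236742 / 0.174632742 ≈ 0.001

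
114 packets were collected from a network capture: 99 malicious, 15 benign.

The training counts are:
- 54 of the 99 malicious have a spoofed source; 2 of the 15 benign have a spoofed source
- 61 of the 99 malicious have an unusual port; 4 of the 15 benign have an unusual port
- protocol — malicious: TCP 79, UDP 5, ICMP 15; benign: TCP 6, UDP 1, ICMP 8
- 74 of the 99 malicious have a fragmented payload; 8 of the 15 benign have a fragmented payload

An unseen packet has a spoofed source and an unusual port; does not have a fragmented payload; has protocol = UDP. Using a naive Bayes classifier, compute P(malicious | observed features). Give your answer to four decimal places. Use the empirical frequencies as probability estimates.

0.9624

malicious: (99/114) × (54/99) × (61/99) × (5/99) × (25/99) ≈ 0.0037224
benign: (15/114) × (2/15) × (4/15) × (1/15) × (7/15) ≈ 0.000145549
P(malicious | x) = 0.0037224 / 0.003867949 ≈ 0.9624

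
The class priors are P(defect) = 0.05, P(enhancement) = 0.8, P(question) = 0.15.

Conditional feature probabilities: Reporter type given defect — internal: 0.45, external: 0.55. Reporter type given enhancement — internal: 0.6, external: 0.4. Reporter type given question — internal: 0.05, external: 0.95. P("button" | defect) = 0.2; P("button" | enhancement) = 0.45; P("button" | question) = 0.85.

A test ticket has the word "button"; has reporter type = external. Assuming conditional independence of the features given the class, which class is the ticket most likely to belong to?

enhancement

defect: 0.05 × 0.55 × 0.2 = 0.0055
enhancement: 0.8 × 0.4 × 0.45 = 0.144
question: 0.15 × 0.95 × 0.85 = 0.121125
Highest score → enhancement.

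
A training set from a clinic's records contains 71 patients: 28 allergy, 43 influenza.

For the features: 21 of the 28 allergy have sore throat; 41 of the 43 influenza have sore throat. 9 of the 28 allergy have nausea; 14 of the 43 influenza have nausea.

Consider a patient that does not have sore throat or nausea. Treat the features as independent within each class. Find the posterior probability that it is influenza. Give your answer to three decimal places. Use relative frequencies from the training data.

0.221

allergy: (28/71) × (7/28) × (19/28) ≈ 0.0669014
influenza: (43/71) × (2/43) × (29/43) ≈ 0.0189977
P(influenza | x) = 0.0189977 / 0.0858991 ≈ 0.221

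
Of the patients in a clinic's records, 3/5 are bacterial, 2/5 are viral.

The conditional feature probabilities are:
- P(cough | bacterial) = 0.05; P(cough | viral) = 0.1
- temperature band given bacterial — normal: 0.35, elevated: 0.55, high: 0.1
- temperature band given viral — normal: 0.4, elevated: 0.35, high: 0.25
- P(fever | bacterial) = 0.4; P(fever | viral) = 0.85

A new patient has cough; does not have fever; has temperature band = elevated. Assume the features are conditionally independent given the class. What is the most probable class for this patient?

bacterial

bacterial: 0.6 × 0.05 × 0.55 × (1−0.4) = 0.0099
viral: 0.4 × 0.1 × 0.35 × (1−0.85) = 0.0021
Highest score → bacterial.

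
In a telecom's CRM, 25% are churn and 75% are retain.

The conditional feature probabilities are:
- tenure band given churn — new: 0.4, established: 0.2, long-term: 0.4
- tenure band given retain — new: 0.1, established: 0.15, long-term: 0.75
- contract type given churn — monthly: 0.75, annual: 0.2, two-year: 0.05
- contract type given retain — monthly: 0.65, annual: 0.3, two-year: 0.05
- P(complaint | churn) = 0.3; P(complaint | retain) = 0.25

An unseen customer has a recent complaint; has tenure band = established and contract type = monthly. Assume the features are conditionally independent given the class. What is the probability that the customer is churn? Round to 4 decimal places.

churn: 0.25 × 0.2 × 0.75 × 0.3 = 0.01125
retain: 0.75 × 0.15 × 0.65 × 0.25 = 0.01828125
P(churn | x) = 0.01125 / 0.02953125 ≈ 0.3810

0.3810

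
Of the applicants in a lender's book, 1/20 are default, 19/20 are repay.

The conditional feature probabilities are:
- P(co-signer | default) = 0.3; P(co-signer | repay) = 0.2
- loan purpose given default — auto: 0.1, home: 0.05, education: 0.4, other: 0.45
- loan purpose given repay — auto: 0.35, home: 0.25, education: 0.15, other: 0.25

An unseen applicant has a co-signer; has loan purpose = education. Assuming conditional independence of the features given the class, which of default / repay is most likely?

repay

default: 0.05 × 0.3 × 0.4 = 0.006
repay: 0.95 × 0.2 × 0.15 = 0.0285
Highest score → repay.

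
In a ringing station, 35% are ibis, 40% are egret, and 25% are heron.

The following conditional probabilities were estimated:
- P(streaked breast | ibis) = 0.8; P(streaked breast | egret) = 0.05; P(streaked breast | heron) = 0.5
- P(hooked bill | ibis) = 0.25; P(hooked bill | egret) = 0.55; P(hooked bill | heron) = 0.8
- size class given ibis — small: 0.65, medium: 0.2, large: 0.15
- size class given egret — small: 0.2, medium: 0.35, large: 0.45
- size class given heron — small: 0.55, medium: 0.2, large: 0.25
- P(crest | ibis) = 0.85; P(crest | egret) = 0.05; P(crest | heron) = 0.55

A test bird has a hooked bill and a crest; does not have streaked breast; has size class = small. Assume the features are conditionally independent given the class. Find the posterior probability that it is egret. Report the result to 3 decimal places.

0.050

ibis: 0.35 × (1−0.8) × 0.25 × 0.65 × 0.85 = 0.00966875
egret: 0.4 × (1−0.05) × 0.55 × 0.2 × 0.05 = 0.00209
heron: 0.25 × (1−0.5) × 0.8 × 0.55 × 0.55 = 0.03025
P(egret | x) = 0.00209 / 0.04200875 ≈ 0.050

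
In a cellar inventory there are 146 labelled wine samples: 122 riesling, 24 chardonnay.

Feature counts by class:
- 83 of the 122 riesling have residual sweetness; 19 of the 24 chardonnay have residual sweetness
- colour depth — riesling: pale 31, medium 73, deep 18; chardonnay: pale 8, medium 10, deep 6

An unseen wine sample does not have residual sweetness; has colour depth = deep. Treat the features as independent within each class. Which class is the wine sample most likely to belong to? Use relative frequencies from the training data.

riesling

riesling: (122/146) × (39/122) × (18/122) ≈ 0.0394116
chardonnay: (24/146) × (5/24) × (6/24) ≈ 0.00856164
Highest score → riesling.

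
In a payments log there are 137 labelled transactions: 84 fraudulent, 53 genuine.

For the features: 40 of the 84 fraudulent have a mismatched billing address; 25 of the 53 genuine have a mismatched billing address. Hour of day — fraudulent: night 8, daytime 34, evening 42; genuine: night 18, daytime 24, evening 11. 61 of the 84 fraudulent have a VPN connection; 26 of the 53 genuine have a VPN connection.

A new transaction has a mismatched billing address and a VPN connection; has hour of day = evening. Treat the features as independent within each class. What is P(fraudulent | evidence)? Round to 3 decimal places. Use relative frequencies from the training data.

0.851

fraudulent: (84/137) × (40/84) × (42/84) × (61/84) ≈ 0.106013
genuine: (53/137) × (25/53) × (11/53) × (26/53) ≈ 0.0185795
P(fraudulent | x) = 0.106013 / 0.1245925 ≈ 0.851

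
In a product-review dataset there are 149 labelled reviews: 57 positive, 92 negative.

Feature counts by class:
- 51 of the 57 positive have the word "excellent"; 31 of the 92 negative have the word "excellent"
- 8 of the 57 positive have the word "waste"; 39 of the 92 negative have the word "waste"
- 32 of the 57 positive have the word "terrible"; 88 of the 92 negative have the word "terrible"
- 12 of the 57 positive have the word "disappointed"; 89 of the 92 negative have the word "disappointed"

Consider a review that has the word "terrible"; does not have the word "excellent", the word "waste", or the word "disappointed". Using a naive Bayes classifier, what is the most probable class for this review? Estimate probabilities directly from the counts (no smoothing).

positive

positive: (57/149) × (6/57) × (49/57) × (32/57) × (45/57) ≈ 0.0153426
negative: (92/149) × (61/92) × (53/92) × (88/92) × (3/92) ≈ 0.00735631
Highest score → positive.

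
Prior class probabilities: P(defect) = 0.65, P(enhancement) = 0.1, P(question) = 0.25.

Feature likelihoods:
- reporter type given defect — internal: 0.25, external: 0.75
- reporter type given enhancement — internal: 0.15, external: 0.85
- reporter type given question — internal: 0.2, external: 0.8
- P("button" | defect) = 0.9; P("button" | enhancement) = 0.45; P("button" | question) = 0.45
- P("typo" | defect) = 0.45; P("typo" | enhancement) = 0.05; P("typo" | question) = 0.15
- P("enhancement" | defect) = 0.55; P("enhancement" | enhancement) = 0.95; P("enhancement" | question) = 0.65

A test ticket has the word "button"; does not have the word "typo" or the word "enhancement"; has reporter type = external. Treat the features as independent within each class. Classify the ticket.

defect: 0.65 × 0.75 × 0.9 × (1−0.45) × (1−0.55) = 0.108590625
enhancement: 0.1 × 0.85 × 0.45 × (1−0.05) × (1−0.95) = 0.001816875
question: 0.25 × 0.8 × 0.45 × (1−0.15) × (1−0.65) = 0.026775
Highest score → defect.

defect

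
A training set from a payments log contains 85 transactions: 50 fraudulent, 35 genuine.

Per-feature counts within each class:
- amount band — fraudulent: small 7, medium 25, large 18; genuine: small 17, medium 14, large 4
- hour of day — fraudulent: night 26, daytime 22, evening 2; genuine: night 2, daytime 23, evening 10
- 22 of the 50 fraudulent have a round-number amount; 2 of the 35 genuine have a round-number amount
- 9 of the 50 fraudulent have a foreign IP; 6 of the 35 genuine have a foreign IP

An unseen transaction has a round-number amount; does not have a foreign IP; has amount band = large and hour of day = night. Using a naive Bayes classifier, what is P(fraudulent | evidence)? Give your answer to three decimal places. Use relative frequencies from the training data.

fraudulent: (50/85) × (18/50) × (26/50) × (22/50) × (41/50) ≈ 0.0397304
genuine: (35/85) × (4/35) × (2/35) × (2/35) × (29/35) ≈ 0.000127319
P(fraudulent | x) = 0.0397304 / 0.039857719 ≈ 0.997

0.997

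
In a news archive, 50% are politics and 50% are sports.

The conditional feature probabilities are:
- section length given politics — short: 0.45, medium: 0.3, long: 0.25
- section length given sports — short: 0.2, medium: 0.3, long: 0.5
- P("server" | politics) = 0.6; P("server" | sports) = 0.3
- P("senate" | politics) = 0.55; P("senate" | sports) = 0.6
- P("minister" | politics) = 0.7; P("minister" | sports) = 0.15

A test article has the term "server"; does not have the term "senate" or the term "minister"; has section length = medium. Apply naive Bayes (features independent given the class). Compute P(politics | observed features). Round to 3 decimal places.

0.443

politics: 0.5 × 0.3 × 0.6 × (1−0.55) × (1−0.7) = 0.01215
sports: 0.5 × 0.3 × 0.3 × (1−0.6) × (1−0.15) = 0.0153
P(politics | x) = 0.01215 / 0.02745 ≈ 0.443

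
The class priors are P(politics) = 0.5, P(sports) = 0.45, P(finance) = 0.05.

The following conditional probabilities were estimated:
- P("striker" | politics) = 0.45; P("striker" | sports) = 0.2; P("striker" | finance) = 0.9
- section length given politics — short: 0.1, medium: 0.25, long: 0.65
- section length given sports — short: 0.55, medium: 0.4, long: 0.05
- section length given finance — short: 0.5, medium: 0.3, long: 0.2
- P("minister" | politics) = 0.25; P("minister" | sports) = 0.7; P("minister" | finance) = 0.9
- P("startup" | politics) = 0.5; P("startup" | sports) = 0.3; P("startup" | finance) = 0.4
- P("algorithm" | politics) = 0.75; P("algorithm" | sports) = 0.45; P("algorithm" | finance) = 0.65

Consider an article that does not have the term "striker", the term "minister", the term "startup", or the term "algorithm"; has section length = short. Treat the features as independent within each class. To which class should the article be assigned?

sports

politics: 0.5 × (1−0.45) × 0.1 × (1−0.25) × (1−0.5) × (1−0.75) = 0.002578125
sports: 0.45 × (1−0.2) × 0.55 × (1−0.7) × (1−0.3) × (1−0.45) = 0.022869
finance: 0.05 × (1−0.9) × 0.5 × (1−0.9) × (1−0.4) × (1−0.65) = 0.0000525
Highest score → sports.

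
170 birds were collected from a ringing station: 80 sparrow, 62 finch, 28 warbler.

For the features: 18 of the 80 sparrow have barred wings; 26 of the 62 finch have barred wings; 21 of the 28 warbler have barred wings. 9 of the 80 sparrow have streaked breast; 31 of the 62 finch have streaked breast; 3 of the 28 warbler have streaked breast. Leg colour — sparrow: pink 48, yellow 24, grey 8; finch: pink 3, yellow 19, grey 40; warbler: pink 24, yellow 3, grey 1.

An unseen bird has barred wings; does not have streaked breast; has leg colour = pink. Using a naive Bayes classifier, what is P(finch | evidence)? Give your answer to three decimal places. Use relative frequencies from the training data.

0.024

sparrow: (80/170) × (18/80) × (71/80) × (48/80) ≈ 0.0563824
finch: (62/170) × (26/62) × (31/62) × (3/62) ≈ 0.00370019
warbler: (28/170) × (21/28) × (25/28) × (24/28) ≈ 0.0945378
P(finch | x) = 0.00370019 / 0.15462039 ≈ 0.024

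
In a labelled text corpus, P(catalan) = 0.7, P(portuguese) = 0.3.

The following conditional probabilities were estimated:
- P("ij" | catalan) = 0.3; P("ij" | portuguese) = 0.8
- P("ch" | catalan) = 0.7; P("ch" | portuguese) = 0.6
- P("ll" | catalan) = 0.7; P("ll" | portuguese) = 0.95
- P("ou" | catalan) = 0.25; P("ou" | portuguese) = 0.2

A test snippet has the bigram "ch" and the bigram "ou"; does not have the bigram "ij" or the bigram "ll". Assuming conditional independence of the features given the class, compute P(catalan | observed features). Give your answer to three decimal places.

catalan: 0.7 × (1−0.3) × 0.7 × (1−0.7) × 0.25 = 0.025725
portuguese: 0.3 × (1−0.8) × 0.6 × (1−0.95) × 0.2 = 0.00036
P(catalan | x) = 0.025725 / 0.026085 ≈ 0.986

0.986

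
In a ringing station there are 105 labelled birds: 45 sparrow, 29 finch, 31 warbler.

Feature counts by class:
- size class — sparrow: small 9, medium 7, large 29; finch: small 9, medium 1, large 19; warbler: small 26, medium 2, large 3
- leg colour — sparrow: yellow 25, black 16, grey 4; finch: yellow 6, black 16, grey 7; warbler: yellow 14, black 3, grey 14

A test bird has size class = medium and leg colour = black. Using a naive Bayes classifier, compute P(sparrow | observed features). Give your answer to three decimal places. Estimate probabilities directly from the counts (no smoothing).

sparrow: (45/105) × (7/45) × (16/45) ≈ 0.0237037
finch: (29/105) × (1/29) × (16/29) ≈ 0.00525452
warbler: (31/105) × (2/31) × (3/31) ≈ 0.00184332
P(sparrow | x) = 0.0237037 / 0.03080154 ≈ 0.770

0.770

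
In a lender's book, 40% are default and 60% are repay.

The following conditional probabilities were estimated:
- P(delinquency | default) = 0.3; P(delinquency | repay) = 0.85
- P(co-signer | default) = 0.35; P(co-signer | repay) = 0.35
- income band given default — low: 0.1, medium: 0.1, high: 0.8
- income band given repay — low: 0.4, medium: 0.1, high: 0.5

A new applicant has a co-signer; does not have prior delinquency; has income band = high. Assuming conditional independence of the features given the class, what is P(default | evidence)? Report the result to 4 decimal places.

0.8327

default: 0.4 × (1−0.3) × 0.35 × 0.8 = 0.0784
repay: 0.6 × (1−0.85) × 0.35 × 0.5 = 0.01575
P(default | x) = 0.0784 / 0.09415 ≈ 0.8327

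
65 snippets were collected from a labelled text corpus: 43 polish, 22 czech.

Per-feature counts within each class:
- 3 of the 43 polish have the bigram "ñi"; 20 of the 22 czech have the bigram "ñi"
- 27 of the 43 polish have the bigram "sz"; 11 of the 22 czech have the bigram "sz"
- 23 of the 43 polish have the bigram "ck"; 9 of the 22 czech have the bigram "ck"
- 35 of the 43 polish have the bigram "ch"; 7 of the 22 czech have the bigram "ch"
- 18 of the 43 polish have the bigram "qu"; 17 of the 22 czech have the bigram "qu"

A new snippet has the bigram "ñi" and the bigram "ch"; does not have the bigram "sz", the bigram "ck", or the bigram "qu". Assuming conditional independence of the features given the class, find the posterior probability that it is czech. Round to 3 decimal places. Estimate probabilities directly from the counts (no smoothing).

0.635

polish: (43/65) × (3/43) × (16/43) × (20/43) × (35/43) × (25/43) ≈ 0.00378
czech: (22/65) × (20/22) × (11/22) × (13/22) × (7/22) × (5/22) ≈ 0.006574
P(czech | x) = 0.006574 / 0.010354 ≈ 0.635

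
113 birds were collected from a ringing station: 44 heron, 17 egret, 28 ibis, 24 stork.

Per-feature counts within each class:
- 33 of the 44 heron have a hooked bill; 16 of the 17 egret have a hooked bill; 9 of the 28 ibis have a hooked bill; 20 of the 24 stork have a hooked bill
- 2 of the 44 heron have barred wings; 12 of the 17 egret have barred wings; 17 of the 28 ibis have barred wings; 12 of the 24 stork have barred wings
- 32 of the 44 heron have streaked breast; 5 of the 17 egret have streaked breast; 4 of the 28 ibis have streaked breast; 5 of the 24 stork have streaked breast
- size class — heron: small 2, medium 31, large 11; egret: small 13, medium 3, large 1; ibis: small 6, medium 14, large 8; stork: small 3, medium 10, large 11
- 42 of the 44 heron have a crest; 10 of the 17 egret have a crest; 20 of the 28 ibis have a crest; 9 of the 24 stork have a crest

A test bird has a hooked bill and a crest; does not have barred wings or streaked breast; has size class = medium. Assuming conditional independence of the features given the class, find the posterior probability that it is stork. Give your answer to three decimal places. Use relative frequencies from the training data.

0.147

heron: (44/113) × (33/44) × (42/44) × (12/44) × (31/44) × (42/44) ≈ 0.0511289
egret: (17/113) × (16/17) × (5/17) × (12/17) × (3/17) × (10/17) ≈ 0.00305154
ibis: (28/113) × (9/28) × (11/28) × (24/28) × (14/28) × (20/28) ≈ 0.00957842
stork: (24/113) × (20/24) × (12/24) × (19/24) × (10/24) × (9/24) ≈ 0.0109467
P(stork | x) = 0.0109467 / 0.07470556 ≈ 0.147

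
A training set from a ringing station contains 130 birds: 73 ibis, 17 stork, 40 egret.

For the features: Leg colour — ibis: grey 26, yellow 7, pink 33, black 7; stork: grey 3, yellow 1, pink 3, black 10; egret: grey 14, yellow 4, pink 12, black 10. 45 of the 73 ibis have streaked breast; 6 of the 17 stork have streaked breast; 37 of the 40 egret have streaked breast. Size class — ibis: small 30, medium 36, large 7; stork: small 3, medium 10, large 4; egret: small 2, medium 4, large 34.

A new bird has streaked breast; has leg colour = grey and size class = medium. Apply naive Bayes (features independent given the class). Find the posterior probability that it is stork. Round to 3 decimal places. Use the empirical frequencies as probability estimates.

ibis: (73/130) × (26/73) × (45/73) × (36/73) ≈ 0.0607994
stork: (17/130) × (3/17) × (6/17) × (10/17) ≈ 0.00479106
egret: (40/130) × (14/40) × (37/40) × (4/40) ≈ 0.00996154
P(stork | x) = 0.00479106 / 0.075552 ≈ 0.063

0.063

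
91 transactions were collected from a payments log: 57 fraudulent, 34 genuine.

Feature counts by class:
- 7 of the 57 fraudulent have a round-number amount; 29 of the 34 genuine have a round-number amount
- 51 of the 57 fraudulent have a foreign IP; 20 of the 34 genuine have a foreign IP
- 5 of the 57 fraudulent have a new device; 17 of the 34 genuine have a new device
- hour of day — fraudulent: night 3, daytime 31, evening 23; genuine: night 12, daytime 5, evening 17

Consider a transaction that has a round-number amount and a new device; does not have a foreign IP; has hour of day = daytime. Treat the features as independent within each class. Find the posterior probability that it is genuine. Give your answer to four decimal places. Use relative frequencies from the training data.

0.9615

fraudulent: (57/91) × (7/57) × (6/57) × (5/57) × (31/57) ≈ 0.000386291
genuine: (34/91) × (29/34) × (14/34) × (17/34) × (5/34) ≈ 0.00964866
P(genuine | x) = 0.00964866 / 0.010034951 ≈ 0.9615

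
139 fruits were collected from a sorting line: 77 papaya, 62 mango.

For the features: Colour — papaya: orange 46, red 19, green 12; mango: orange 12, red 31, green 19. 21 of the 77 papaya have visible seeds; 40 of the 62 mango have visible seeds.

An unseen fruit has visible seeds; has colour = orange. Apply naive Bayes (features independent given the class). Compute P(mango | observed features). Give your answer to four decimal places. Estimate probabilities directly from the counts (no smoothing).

papaya: (77/139) × (46/77) × (21/77) ≈ 0.0902551
mango: (62/139) × (12/62) × (40/62) ≈ 0.0556974
P(mango | x) = 0.0556974 / 0.1459525 ≈ 0.3816

0.3816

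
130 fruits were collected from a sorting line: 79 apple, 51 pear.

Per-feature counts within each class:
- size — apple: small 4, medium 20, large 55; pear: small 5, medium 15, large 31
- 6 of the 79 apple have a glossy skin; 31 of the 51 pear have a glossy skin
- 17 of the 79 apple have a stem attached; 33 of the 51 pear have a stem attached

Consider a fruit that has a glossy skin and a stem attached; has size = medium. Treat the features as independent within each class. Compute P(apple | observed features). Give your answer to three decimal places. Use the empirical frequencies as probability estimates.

apple: (79/130) × (20/79) × (6/79) × (17/79) ≈ 0.00251439
pear: (51/130) × (15/51) × (31/51) × (33/51) ≈ 0.045382
P(apple | x) = 0.00251439 / 0.04789639 ≈ 0.052

0.052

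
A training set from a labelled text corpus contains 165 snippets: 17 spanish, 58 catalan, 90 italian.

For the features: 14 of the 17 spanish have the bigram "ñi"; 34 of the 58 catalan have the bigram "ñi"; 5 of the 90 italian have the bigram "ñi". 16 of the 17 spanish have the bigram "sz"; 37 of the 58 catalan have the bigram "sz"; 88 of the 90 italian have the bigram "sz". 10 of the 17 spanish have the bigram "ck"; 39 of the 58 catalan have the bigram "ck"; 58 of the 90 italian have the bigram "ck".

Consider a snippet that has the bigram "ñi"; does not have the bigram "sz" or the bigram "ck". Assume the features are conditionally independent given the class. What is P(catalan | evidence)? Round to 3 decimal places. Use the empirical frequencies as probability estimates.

spanish: (17/165) × (14/17) × (1/17) × (7/17) ≈ 0.00205515
catalan: (58/165) × (34/58) × (21/58) × (19/58) ≈ 0.0244406
italian: (90/165) × (5/90) × (2/90) × (32/90) ≈ 0.000239431
P(catalan | x) = 0.0244406 / 0.026735181 ≈ 0.914

0.914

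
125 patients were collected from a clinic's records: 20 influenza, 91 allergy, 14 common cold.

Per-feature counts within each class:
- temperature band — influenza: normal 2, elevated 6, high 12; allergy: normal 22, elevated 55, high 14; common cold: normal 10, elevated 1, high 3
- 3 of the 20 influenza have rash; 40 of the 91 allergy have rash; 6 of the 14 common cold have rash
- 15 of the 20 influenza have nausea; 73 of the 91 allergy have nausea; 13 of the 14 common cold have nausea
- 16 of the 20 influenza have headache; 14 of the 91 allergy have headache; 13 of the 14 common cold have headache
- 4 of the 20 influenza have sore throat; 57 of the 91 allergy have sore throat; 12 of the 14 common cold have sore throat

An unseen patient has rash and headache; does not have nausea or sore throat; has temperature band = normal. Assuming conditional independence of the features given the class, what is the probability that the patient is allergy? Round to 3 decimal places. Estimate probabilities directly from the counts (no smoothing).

influenza: (20/125) × (2/20) × (3/20) × (5/20) × (16/20) × (16/20) = 0.000384
allergy: (91/125) × (22/91) × (40/91) × (18/91) × (14/91) × (34/91) ≈ 0.000879603
common cold: (14/125) × (10/14) × (6/14) × (1/14) × (13/14) × (2/14) ≈ 0.000324865
P(allergy | x) = 0.000879603 / 0.001588468 ≈ 0.554

0.554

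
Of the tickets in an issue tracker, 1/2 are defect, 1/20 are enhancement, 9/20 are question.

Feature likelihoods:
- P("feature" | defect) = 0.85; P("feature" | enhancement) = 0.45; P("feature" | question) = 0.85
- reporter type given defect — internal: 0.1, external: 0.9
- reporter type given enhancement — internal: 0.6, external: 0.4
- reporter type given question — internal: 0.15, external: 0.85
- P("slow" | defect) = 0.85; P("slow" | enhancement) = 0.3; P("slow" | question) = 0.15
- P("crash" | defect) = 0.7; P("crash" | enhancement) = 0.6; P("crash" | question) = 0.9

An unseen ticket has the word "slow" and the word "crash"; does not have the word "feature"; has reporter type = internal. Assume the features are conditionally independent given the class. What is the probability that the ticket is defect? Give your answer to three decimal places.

0.507

defect: 0.5 × (1−0.85) × 0.1 × 0.85 × 0.7 = 0.0044625
enhancement: 0.05 × (1−0.45) × 0.6 × 0.3 × 0.6 = 0.00297
question: 0.45 × (1−0.85) × 0.15 × 0.15 × 0.9 = 0.001366875
P(defect | x) = 0.0044625 / 0.008799375 ≈ 0.507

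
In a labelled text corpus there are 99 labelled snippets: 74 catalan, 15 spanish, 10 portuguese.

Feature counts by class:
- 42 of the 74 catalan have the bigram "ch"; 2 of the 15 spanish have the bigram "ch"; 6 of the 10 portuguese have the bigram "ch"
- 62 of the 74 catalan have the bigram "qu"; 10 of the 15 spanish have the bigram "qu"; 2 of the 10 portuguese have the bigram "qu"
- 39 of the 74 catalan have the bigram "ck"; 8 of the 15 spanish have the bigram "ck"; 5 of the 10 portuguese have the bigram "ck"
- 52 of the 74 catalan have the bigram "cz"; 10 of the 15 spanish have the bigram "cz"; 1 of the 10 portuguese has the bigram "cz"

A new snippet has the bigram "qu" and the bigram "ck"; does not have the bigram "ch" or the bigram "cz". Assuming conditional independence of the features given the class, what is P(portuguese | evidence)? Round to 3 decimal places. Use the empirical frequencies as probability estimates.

catalan: (74/99) × (32/74) × (62/74) × (39/74) × (22/74) ≈ 0.0424325
spanish: (15/99) × (13/15) × (10/15) × (8/15) × (5/15) ≈ 0.015563
portuguese: (10/99) × (4/10) × (2/10) × (5/10) × (9/10) ≈ 0.00363636
P(portuguese | x) = 0.00363636 / 0.06163186 ≈ 0.059

0.059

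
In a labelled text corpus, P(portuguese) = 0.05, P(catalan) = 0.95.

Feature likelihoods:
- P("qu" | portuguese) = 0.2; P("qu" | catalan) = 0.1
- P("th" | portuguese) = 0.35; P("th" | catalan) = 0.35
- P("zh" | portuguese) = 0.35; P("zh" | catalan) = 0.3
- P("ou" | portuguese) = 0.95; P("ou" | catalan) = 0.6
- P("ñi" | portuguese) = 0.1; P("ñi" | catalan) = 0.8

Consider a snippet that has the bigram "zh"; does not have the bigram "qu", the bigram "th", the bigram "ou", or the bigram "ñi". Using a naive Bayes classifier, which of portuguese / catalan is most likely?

catalan

portuguese: 0.05 × (1−0.2) × (1−0.35) × 0.35 × (1−0.95) × (1−0.1) = 0.0004095
catalan: 0.95 × (1−0.1) × (1−0.35) × 0.3 × (1−0.6) × (1−0.8) = 0.013338
Highest score → catalan.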